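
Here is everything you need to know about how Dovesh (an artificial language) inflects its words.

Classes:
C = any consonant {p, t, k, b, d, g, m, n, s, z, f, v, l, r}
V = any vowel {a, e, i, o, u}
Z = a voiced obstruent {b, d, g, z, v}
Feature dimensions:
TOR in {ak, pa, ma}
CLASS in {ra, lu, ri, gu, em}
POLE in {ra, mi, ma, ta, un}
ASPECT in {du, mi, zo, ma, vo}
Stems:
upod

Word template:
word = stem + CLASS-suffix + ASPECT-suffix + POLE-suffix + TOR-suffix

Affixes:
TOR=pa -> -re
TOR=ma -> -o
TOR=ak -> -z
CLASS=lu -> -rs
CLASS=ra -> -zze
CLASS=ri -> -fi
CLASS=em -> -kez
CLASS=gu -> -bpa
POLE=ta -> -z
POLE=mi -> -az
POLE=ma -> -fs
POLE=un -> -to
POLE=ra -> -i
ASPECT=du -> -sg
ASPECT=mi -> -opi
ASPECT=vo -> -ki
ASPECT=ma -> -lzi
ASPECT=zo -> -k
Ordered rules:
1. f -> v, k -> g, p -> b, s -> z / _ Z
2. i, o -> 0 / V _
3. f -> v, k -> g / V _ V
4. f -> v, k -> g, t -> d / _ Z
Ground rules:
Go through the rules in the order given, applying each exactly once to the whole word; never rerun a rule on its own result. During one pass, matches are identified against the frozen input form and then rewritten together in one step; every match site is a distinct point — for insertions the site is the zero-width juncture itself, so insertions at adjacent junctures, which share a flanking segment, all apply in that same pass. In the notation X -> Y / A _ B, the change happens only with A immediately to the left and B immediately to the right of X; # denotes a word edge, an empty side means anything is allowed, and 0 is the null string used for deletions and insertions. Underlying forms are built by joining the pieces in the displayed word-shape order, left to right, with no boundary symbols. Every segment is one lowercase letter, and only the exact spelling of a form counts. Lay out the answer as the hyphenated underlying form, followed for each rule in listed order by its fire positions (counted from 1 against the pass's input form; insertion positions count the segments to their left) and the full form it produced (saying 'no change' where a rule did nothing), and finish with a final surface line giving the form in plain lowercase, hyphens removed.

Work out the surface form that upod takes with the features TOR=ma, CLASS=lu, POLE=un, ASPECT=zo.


underlying: upod-rs-k-to-o
1. f -> v, k -> g, p -> b, s -> z / _ Z: no change
2. i, o -> 0 / V _: fires at position(s) 10: upodrskto
3. f -> v, k -> g / V _ V: no change
4. f -> v, k -> g, t -> d / _ Z: no change
surface: upodrskto


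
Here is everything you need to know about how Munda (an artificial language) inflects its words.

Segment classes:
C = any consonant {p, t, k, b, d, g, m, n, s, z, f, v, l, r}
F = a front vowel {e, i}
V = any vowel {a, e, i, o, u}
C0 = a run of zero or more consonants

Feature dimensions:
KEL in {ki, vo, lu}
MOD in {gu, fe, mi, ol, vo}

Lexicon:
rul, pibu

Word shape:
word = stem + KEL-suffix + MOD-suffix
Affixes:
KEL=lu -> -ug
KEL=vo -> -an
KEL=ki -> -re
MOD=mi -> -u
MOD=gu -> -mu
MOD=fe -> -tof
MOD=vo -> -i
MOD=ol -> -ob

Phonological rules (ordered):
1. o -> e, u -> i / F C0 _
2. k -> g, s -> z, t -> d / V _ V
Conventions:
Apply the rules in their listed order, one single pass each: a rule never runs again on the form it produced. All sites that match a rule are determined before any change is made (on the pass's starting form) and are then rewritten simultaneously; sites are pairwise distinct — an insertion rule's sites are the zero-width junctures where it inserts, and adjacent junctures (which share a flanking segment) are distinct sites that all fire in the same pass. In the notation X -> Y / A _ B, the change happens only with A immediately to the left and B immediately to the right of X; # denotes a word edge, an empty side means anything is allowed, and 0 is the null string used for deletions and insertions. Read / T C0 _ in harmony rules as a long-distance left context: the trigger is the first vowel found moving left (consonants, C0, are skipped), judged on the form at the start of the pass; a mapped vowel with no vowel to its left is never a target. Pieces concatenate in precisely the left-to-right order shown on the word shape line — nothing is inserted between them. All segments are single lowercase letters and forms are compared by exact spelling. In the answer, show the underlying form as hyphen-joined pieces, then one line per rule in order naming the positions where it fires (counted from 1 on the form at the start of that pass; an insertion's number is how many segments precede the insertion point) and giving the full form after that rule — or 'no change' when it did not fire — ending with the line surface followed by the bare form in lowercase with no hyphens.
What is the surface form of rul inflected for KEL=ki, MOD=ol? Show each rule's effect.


underlying: rul-re-ob
1. o -> e, u -> i / F C0 _: fires at position(s) 6: rulreeb
2. k -> g, s -> z, t -> d / V _ V: no change
surface: rulreeb


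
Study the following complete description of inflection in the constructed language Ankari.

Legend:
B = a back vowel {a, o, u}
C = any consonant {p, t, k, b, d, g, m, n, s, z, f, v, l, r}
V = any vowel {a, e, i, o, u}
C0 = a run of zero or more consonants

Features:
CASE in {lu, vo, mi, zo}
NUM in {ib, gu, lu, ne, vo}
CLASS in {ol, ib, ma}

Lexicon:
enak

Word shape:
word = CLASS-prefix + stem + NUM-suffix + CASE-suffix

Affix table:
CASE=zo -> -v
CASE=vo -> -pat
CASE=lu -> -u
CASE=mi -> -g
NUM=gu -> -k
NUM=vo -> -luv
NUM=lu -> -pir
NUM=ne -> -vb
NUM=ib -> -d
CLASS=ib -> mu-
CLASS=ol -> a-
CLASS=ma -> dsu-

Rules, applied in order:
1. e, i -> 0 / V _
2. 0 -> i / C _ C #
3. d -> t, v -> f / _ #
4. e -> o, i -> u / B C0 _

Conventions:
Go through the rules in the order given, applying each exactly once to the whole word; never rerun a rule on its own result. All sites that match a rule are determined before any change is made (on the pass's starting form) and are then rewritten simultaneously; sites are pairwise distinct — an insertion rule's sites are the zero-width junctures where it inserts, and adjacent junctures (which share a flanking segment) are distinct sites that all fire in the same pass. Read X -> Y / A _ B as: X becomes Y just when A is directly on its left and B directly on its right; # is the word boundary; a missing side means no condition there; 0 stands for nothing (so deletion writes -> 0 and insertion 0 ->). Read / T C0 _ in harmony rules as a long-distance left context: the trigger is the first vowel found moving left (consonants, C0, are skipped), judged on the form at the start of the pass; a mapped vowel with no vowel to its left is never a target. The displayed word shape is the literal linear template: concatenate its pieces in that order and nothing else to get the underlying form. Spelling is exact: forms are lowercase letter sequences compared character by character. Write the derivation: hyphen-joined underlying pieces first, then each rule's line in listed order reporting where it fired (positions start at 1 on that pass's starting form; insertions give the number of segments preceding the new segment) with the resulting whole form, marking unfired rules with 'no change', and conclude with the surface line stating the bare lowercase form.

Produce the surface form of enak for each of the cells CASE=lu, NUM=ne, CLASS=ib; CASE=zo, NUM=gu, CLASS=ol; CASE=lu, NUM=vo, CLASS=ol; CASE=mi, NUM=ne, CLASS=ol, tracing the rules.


cell CASE=lu, NUM=ne, CLASS=ib:
underlying: mu-enak-vb-u
1. e, i -> 0 / V _: fires at position(s) 3: munakvbu
2. 0 -> i / C _ C #: no change
3. d -> t, v -> f / _ #: no change
4. e -> o, i -> u / B C0 _: no change
surface: munakvbu

cell CASE=zo, NUM=gu, CLASS=ol:
underlying: a-enak-k-v
1. e, i -> 0 / V _: fires at position(s) 2: anakkv
2. 0 -> i / C _ C #: inserts after position(s) 5: anakkiv
3. d -> t, v -> f / _ #: fires at position(s) 7: anakkif
4. e -> o, i -> u / B C0 _: fires at position(s) 6: anakkuf
surface: anakkuf

cell CASE=lu, NUM=vo, CLASS=ol:
underlying: a-enak-luv-u
1. e, i -> 0 / V _: fires at position(s) 2: anakluvu
2. 0 -> i / C _ C #: no change
3. d -> t, v -> f / _ #: no change
4. e -> o, i -> u / B C0 _: no change
surface: anakluvu

cell CASE=mi, NUM=ne, CLASS=ol:
underlying: a-enak-vb-g
1. e, i -> 0 / V _: fires at position(s) 2: anakvbg
2. 0 -> i / C _ C #: inserts after position(s) 6: anakvbig
3. d -> t, v -> f / _ #: no change
4. e -> o, i -> u / B C0 _: fires at position(s) 7: anakvbug
surface: anakvbug


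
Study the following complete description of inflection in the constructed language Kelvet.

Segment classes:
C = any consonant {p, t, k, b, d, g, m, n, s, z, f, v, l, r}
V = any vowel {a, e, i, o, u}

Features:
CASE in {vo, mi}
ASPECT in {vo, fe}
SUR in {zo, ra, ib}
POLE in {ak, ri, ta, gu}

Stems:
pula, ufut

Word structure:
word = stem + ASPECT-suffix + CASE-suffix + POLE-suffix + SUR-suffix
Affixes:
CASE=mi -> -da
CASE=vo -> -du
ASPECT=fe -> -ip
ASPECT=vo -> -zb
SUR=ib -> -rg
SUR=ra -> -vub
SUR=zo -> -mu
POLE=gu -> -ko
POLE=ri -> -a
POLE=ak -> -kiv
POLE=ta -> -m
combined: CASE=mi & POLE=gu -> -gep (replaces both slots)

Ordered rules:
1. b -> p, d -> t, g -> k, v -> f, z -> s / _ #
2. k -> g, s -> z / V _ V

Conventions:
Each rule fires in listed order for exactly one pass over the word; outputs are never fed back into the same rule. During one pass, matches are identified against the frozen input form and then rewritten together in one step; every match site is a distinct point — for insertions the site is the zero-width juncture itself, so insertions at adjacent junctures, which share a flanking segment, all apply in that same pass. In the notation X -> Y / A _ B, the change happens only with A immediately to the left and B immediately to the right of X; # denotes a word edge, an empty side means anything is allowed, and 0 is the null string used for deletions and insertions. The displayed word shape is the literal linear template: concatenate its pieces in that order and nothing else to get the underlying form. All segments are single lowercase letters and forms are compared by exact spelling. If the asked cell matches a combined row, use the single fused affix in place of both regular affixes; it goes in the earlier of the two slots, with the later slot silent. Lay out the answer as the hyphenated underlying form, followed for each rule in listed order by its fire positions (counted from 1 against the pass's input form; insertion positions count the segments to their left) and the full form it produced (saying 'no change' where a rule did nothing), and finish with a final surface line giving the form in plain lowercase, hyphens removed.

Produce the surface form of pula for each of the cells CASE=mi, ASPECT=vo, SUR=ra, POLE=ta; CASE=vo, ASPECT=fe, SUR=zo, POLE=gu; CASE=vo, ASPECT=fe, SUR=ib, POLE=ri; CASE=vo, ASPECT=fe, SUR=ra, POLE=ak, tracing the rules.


cell CASE=mi, ASPECT=vo, SUR=ra, POLE=ta:
underlying: pula-zb-da-m-vub
1. b -> p, d -> t, g -> k, v -> f, z -> s / _ #: fires at position(s) 12: pulazbdamvup
2. k -> g, s -> z / V _ V: no change
surface: pulazbdamvup

cell CASE=vo, ASPECT=fe, SUR=zo, POLE=gu:
underlying: pula-ip-du-ko-mu
1. b -> p, d -> t, g -> k, v -> f, z -> s / _ #: no change
2. k -> g, s -> z / V _ V: fires at position(s) 9: pulaipdugomu
surface: pulaipdugomu

cell CASE=vo, ASPECT=fe, SUR=ib, POLE=ri:
underlying: pula-ip-du-a-rg
1. b -> p, d -> t, g -> k, v -> f, z -> s / _ #: fires at position(s) 11: pulaipduark
2. k -> g, s -> z / V _ V: no change
surface: pulaipduark

cell CASE=vo, ASPECT=fe, SUR=ra, POLE=ak:
underlying: pula-ip-du-kiv-vub
1. b -> p, d -> t, g -> k, v -> f, z -> s / _ #: fires at position(s) 14: pulaipdukivvup
2. k -> g, s -> z / V _ V: fires at position(s) 9: pulaipdugivvup
surface: pulaipdugivvup


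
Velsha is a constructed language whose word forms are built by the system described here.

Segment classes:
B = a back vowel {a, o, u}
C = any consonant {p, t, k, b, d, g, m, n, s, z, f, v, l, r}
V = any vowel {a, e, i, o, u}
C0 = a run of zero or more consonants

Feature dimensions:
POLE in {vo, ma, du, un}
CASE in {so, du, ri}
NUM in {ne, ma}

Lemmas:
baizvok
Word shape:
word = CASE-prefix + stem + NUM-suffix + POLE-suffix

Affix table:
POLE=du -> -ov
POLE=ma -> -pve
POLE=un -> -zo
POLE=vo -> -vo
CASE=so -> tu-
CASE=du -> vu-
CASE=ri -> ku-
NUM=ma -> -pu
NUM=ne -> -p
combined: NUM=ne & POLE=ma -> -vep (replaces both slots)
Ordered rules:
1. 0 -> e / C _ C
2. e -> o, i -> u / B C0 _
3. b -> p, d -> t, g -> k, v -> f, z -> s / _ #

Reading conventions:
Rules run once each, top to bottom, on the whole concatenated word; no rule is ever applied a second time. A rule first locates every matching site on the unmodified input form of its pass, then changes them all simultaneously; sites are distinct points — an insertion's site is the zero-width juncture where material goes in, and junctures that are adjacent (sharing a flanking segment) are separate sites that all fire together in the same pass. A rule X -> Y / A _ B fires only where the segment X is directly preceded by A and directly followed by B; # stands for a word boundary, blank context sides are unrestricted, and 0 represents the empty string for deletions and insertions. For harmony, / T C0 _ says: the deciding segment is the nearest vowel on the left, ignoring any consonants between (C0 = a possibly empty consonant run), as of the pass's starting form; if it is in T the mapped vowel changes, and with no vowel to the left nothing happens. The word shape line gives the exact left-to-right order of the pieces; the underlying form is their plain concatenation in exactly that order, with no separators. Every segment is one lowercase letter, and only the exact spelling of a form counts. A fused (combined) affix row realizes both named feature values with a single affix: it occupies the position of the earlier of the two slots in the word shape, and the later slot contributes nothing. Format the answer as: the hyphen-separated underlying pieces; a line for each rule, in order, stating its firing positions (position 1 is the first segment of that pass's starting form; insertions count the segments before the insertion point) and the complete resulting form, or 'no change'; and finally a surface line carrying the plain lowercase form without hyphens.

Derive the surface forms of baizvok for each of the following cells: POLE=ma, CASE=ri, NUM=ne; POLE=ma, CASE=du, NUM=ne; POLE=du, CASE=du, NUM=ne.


cell POLE=ma, CASE=ri, NUM=ne:
underlying: ku-baizvok-vep
1. 0 -> e / C _ C: inserts after position(s) 6, 9: kubaizevokevep
2. e -> o, i -> u / B C0 _: fires at position(s) 5, 11: kubauzevokovep
3. b -> p, d -> t, g -> k, v -> f, z -> s / _ #: no change
surface: kubauzevokovep

cell POLE=ma, CASE=du, NUM=ne:
underlying: vu-baizvok-vep
1. 0 -> e / C _ C: inserts after position(s) 6, 9: vubaizevokevep
2. e -> o, i -> u / B C0 _: fires at position(s) 5, 11: vubauzevokovep
3. b -> p, d -> t, g -> k, v -> f, z -> s / _ #: no change
surface: vubauzevokovep

cell POLE=du, CASE=du, NUM=ne:
underlying: vu-baizvok-p-ov
1. 0 -> e / C _ C: inserts after position(s) 6, 9: vubaizevokepov
2. e -> o, i -> u / B C0 _: fires at position(s) 5, 11: vubauzevokopov
3. b -> p, d -> t, g -> k, v -> f, z -> s / _ #: fires at position(s) 14: vubauzevokopof
surface: vubauzevokopof


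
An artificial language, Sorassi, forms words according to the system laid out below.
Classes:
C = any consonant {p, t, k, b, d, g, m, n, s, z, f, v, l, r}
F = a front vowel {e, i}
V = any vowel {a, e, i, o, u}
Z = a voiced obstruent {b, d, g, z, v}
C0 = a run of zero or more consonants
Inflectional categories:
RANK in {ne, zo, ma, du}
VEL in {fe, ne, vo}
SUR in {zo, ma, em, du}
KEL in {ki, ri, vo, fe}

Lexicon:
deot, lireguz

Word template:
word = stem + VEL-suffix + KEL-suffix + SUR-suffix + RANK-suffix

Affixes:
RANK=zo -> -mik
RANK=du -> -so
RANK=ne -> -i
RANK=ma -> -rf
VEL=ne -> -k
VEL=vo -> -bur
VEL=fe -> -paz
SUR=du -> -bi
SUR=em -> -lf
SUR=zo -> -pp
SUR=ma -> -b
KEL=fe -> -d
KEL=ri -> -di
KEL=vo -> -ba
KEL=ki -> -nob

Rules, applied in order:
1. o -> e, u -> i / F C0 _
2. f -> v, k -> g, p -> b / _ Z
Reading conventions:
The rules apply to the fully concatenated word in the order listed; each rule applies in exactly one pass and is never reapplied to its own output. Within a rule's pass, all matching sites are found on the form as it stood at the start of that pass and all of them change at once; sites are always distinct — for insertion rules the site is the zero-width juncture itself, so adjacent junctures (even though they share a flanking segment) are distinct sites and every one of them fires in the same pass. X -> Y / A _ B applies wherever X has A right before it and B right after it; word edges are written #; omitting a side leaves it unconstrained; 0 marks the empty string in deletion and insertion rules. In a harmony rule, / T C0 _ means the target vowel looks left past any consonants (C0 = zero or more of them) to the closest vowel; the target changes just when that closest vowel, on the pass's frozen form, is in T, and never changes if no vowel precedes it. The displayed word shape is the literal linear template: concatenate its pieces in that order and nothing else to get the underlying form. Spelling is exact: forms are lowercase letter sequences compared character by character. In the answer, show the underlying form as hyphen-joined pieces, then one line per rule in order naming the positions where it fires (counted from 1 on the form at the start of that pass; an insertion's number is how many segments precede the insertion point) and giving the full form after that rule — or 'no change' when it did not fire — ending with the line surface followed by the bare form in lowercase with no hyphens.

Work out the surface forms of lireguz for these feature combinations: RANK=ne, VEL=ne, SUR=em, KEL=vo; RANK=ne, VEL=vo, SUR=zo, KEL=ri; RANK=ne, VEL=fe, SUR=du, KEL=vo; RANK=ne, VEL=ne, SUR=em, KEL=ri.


cell RANK=ne, VEL=ne, SUR=em, KEL=vo:
underlying: lireguz-k-ba-lf-i
1. o -> e, u -> i / F C0 _: fires at position(s) 6: liregizkbalfi
2. f -> v, k -> g, p -> b / _ Z: fires at position(s) 8: liregizgbalfi
surface: liregizgbalfi

cell RANK=ne, VEL=vo, SUR=zo, KEL=ri:
underlying: lireguz-bur-di-pp-i
1. o -> e, u -> i / F C0 _: fires at position(s) 6: liregizburdippi
2. f -> v, k -> g, p -> b / _ Z: no change
surface: liregizburdippi

cell RANK=ne, VEL=fe, SUR=du, KEL=vo:
underlying: lireguz-paz-ba-bi-i
1. o -> e, u -> i / F C0 _: fires at position(s) 6: liregizpazbabii
2. f -> v, k -> g, p -> b / _ Z: no change
surface: liregizpazbabii

cell RANK=ne, VEL=ne, SUR=em, KEL=ri:
underlying: lireguz-k-di-lf-i
1. o -> e, u -> i / F C0 _: fires at position(s) 6: liregizkdilfi
2. f -> v, k -> g, p -> b / _ Z: fires at position(s) 8: liregizgdilfi
surface: liregizgdilfi


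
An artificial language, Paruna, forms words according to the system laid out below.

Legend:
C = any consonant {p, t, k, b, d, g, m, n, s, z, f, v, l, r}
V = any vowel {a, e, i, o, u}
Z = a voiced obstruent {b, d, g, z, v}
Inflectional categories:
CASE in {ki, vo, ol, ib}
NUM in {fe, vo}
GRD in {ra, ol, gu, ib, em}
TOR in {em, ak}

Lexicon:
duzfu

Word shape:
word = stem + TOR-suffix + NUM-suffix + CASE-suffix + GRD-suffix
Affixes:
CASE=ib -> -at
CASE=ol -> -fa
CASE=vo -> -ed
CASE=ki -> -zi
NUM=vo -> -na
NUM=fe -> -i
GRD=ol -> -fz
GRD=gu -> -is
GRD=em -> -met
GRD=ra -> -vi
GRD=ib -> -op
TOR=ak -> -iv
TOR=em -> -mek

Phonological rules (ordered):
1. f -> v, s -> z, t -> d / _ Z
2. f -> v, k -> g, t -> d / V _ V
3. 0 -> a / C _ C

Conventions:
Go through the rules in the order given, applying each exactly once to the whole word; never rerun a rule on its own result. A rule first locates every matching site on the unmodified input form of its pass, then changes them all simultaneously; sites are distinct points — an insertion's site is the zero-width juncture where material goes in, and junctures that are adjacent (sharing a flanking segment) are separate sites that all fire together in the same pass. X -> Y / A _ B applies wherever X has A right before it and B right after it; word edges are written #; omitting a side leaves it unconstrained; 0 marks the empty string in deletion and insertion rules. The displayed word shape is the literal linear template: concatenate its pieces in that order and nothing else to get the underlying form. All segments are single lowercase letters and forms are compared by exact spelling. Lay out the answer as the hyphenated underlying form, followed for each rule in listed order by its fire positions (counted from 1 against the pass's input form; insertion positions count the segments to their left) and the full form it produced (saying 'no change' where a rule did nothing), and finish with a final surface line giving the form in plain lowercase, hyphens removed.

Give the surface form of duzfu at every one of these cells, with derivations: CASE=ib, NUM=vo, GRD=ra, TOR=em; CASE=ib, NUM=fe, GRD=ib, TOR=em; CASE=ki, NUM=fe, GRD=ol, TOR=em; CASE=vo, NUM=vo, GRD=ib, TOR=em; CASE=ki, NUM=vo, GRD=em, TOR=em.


cell CASE=ib, NUM=vo, GRD=ra, TOR=em:
underlying: duzfu-mek-na-at-vi
1. f -> v, s -> z, t -> d / _ Z: fires at position(s) 12: duzfumeknaadvi
2. f -> v, k -> g, t -> d / V _ V: no change
3. 0 -> a / C _ C: inserts after position(s) 3, 8, 12: duzafumekanaadavi
surface: duzafumekanaadavi

cell CASE=ib, NUM=fe, GRD=ib, TOR=em:
underlying: duzfu-mek-i-at-op
1. f -> v, s -> z, t -> d / _ Z: no change
2. f -> v, k -> g, t -> d / V _ V: fires at position(s) 8, 11: duzfumegiadop
3. 0 -> a / C _ C: inserts after position(s) 3: duzafumegiadop
surface: duzafumegiadop

cell CASE=ki, NUM=fe, GRD=ol, TOR=em:
underlying: duzfu-mek-i-zi-fz
1. f -> v, s -> z, t -> d / _ Z: fires at position(s) 12: duzfumekizivz
2. f -> v, k -> g, t -> d / V _ V: fires at position(s) 8: duzfumegizivz
3. 0 -> a / C _ C: inserts after position(s) 3, 12: duzafumegizivaz
surface: duzafumegizivaz

cell CASE=vo, NUM=vo, GRD=ib, TOR=em:
underlying: duzfu-mek-na-ed-op
1. f -> v, s -> z, t -> d / _ Z: no change
2. f -> v, k -> g, t -> d / V _ V: no change
3. 0 -> a / C _ C: inserts after position(s) 3, 8: duzafumekanaedop
surface: duzafumekanaedop

cell CASE=ki, NUM=vo, GRD=em, TOR=em:
underlying: duzfu-mek-na-zi-met
1. f -> v, s -> z, t -> d / _ Z: no change
2. f -> v, k -> g, t -> d / V _ V: no change
3. 0 -> a / C _ C: inserts after position(s) 3, 8: duzafumekanazimet
surface: duzafumekanazimet


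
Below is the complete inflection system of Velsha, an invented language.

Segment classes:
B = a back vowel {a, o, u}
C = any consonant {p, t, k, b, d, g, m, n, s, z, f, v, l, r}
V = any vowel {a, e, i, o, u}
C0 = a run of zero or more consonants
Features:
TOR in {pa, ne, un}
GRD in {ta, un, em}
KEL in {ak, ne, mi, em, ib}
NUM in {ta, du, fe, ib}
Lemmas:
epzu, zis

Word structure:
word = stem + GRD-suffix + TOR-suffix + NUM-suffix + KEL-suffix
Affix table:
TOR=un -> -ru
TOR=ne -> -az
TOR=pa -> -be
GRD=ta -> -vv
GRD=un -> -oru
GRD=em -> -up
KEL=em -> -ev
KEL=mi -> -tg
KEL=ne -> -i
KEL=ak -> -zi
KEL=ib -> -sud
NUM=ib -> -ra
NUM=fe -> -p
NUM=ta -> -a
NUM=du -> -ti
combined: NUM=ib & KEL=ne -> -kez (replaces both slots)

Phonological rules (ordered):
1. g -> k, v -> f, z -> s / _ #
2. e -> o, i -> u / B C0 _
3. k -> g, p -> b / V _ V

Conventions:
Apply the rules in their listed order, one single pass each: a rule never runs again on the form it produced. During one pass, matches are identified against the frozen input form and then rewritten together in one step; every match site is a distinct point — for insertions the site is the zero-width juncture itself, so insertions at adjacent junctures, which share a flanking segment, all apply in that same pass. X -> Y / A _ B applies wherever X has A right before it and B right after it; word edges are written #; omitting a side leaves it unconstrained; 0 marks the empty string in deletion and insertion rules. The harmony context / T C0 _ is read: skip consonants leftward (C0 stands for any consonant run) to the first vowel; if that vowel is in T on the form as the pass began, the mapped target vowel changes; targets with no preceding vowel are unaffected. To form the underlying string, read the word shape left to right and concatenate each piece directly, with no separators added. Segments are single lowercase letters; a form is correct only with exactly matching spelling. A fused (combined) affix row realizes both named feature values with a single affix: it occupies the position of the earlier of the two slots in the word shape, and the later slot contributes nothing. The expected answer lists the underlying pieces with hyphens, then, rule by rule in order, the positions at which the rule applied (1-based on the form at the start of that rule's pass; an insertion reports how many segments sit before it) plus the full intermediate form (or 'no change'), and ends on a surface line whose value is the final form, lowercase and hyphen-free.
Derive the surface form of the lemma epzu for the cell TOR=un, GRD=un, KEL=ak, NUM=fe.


underlying: epzu-oru-ru-p-zi
1. g -> k, v -> f, z -> s / _ #: no change
2. e -> o, i -> u / B C0 _: fires at position(s) 12: epzuorurupzu
3. k -> g, p -> b / V _ V: no change
surface: epzuorurupzu


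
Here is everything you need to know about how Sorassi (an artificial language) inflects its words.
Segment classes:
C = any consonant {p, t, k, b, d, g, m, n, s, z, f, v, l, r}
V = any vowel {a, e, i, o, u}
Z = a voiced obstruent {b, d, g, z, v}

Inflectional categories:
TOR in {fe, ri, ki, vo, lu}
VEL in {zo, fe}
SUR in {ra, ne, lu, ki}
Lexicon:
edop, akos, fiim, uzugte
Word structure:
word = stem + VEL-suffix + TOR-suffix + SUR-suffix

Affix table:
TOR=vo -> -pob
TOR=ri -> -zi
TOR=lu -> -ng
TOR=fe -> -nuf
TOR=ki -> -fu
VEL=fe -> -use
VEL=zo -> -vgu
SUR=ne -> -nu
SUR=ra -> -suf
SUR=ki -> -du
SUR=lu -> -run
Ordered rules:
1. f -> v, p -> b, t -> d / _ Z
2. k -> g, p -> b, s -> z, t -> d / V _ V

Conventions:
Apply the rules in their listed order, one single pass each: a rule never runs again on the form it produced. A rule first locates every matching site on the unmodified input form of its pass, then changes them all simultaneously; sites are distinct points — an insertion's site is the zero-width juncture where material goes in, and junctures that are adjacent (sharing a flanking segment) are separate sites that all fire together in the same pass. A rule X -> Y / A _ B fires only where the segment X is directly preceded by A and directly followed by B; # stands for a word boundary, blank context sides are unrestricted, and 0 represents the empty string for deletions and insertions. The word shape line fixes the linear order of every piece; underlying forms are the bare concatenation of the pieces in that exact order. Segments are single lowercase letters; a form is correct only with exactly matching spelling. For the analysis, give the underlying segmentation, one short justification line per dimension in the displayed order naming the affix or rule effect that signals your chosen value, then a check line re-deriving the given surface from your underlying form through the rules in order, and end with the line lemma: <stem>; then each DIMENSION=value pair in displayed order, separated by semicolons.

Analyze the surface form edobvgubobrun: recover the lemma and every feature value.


underlying: edop-vgu-pob-run
TOR=vo - signalled by the affix -pob
VEL=zo - signalled by the affix -vgu
SUR=lu - signalled by the affix -run
check: edopvgupobrun -> edobvgupobrun -> edobvgubobrun
lemma: edop; TOR=vo; VEL=zo; SUR=lu


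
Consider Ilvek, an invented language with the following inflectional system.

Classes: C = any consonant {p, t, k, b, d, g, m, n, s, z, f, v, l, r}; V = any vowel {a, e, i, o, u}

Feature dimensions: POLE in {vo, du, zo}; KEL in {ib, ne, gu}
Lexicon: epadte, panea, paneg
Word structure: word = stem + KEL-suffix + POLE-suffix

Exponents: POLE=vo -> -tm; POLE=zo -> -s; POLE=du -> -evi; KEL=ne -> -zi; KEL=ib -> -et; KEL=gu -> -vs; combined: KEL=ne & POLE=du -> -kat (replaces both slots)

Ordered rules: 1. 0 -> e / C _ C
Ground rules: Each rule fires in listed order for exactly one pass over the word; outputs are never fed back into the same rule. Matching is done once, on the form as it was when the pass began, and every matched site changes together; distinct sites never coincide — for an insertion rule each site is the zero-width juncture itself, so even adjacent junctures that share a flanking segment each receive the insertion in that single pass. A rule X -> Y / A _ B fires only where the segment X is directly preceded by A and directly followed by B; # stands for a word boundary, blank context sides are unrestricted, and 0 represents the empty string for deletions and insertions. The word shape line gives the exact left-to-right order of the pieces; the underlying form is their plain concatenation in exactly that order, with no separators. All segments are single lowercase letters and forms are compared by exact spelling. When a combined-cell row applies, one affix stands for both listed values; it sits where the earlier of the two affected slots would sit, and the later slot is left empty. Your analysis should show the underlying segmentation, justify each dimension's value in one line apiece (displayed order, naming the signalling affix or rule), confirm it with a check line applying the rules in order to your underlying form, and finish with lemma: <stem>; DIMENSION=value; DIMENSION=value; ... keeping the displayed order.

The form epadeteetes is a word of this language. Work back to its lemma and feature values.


underlying: epadte-et-s
POLE=zo - signalled by the affix -s
KEL=ib - signalled by the affix -et
check: epadteets -> epadeteetes
lemma: epadte; POLE=zo; KEL=ib


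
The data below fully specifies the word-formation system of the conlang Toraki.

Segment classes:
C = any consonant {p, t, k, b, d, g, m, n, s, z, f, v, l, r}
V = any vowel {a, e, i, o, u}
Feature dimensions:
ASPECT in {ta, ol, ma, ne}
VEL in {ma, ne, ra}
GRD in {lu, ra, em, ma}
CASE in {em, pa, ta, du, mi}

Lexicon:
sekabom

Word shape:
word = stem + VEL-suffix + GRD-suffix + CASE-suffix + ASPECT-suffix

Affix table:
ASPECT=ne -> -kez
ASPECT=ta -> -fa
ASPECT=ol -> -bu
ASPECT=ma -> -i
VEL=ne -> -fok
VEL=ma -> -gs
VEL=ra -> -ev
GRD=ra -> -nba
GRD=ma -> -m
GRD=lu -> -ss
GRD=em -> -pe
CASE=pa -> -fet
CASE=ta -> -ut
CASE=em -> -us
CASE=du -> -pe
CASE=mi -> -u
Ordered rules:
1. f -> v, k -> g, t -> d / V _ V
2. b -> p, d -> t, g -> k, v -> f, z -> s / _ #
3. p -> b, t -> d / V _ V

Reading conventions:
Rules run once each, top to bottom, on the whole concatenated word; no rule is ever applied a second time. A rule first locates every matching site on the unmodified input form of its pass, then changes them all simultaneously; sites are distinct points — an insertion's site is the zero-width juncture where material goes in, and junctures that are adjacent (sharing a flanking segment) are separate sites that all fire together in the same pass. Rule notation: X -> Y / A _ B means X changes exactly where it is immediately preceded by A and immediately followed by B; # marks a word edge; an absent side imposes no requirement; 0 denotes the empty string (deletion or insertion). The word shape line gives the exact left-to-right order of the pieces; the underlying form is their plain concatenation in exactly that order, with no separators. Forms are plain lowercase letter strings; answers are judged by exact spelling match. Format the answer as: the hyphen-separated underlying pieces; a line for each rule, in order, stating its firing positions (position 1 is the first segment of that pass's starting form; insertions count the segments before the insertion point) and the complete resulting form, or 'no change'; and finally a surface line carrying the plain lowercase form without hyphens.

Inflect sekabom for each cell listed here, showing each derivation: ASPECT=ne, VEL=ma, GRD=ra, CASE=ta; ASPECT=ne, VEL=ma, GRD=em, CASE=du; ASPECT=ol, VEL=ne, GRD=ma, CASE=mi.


cell ASPECT=ne, VEL=ma, GRD=ra, CASE=ta:
underlying: sekabom-gs-nba-ut-kez
1. f -> v, k -> g, t -> d / V _ V: fires at position(s) 3: segabomgsnbautkez
2. b -> p, d -> t, g -> k, v -> f, z -> s / _ #: fires at position(s) 17: segabomgsnbautkes
3. p -> b, t -> d / V _ V: no change
surface: segabomgsnbautkes

cell ASPECT=ne, VEL=ma, GRD=em, CASE=du:
underlying: sekabom-gs-pe-pe-kez
1. f -> v, k -> g, t -> d / V _ V: fires at position(s) 3, 14: segabomgspepegez
2. b -> p, d -> t, g -> k, v -> f, z -> s / _ #: fires at position(s) 16: segabomgspepeges
3. p -> b, t -> d / V _ V: fires at position(s) 12: segabomgspebeges
surface: segabomgspebeges

cell ASPECT=ol, VEL=ne, GRD=ma, CASE=mi:
underlying: sekabom-fok-m-u-bu
1. f -> v, k -> g, t -> d / V _ V: fires at position(s) 3: segabomfokmubu
2. b -> p, d -> t, g -> k, v -> f, z -> s / _ #: no change
3. p -> b, t -> d / V _ V: no change
surface: segabomfokmubu


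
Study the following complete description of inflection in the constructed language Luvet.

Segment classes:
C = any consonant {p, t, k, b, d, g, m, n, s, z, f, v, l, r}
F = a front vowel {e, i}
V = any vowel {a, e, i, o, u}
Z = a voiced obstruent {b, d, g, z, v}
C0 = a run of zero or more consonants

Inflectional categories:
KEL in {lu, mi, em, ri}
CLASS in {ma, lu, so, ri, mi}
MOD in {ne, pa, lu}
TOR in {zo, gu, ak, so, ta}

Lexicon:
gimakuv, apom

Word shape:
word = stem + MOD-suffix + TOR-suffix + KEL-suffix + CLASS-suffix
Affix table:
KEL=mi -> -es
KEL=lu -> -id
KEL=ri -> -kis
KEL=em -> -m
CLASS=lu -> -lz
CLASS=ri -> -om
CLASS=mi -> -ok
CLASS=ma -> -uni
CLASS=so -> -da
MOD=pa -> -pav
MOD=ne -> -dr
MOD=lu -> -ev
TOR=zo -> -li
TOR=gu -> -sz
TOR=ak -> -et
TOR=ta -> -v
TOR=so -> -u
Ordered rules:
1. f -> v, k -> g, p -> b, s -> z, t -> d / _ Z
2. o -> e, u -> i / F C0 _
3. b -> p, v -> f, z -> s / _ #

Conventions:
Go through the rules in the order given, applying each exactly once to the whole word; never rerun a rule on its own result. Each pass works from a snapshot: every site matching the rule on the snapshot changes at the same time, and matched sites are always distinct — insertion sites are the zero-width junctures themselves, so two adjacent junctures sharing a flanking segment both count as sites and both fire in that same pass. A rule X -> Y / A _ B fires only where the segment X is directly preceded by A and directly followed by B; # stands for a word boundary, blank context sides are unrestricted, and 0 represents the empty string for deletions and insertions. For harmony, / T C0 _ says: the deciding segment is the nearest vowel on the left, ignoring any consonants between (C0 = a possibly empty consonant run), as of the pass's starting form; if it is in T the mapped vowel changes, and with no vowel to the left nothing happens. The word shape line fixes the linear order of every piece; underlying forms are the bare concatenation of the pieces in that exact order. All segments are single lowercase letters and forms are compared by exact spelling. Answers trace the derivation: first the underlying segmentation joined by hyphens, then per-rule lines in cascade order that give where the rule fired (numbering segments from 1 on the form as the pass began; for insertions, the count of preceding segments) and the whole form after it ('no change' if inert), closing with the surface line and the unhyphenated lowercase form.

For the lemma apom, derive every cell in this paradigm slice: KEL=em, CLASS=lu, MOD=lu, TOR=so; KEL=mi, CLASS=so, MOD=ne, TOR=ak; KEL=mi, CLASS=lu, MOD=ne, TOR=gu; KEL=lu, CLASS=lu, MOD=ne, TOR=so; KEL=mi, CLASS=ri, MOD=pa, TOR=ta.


cell KEL=em, CLASS=lu, MOD=lu, TOR=so:
underlying: apom-ev-u-m-lz
1. f -> v, k -> g, p -> b, s -> z, t -> d / _ Z: no change
2. o -> e, u -> i / F C0 _: fires at position(s) 7: apomevimlz
3. b -> p, v -> f, z -> s / _ #: fires at position(s) 10: apomevimls
surface: apomevimls

cell KEL=mi, CLASS=so, MOD=ne, TOR=ak:
underlying: apom-dr-et-es-da
1. f -> v, k -> g, p -> b, s -> z, t -> d / _ Z: fires at position(s) 10: apomdretezda
2. o -> e, u -> i / F C0 _: no change
3. b -> p, v -> f, z -> s / _ #: no change
surface: apomdretezda

cell KEL=mi, CLASS=lu, MOD=ne, TOR=gu:
underlying: apom-dr-sz-es-lz
1. f -> v, k -> g, p -> b, s -> z, t -> d / _ Z: fires at position(s) 7: apomdrzzeslz
2. o -> e, u -> i / F C0 _: no change
3. b -> p, v -> f, z -> s / _ #: fires at position(s) 12: apomdrzzesls
surface: apomdrzzesls

cell KEL=lu, CLASS=lu, MOD=ne, TOR=so:
underlying: apom-dr-u-id-lz
1. f -> v, k -> g, p -> b, s -> z, t -> d / _ Z: no change
2. o -> e, u -> i / F C0 _: no change
3. b -> p, v -> f, z -> s / _ #: fires at position(s) 11: apomdruidls
surface: apomdruidls

cell KEL=mi, CLASS=ri, MOD=pa, TOR=ta:
underlying: apom-pav-v-es-om
1. f -> v, k -> g, p -> b, s -> z, t -> d / _ Z: no change
2. o -> e, u -> i / F C0 _: fires at position(s) 11: apompavvesem
3. b -> p, v -> f, z -> s / _ #: no change
surface: apompavvesem


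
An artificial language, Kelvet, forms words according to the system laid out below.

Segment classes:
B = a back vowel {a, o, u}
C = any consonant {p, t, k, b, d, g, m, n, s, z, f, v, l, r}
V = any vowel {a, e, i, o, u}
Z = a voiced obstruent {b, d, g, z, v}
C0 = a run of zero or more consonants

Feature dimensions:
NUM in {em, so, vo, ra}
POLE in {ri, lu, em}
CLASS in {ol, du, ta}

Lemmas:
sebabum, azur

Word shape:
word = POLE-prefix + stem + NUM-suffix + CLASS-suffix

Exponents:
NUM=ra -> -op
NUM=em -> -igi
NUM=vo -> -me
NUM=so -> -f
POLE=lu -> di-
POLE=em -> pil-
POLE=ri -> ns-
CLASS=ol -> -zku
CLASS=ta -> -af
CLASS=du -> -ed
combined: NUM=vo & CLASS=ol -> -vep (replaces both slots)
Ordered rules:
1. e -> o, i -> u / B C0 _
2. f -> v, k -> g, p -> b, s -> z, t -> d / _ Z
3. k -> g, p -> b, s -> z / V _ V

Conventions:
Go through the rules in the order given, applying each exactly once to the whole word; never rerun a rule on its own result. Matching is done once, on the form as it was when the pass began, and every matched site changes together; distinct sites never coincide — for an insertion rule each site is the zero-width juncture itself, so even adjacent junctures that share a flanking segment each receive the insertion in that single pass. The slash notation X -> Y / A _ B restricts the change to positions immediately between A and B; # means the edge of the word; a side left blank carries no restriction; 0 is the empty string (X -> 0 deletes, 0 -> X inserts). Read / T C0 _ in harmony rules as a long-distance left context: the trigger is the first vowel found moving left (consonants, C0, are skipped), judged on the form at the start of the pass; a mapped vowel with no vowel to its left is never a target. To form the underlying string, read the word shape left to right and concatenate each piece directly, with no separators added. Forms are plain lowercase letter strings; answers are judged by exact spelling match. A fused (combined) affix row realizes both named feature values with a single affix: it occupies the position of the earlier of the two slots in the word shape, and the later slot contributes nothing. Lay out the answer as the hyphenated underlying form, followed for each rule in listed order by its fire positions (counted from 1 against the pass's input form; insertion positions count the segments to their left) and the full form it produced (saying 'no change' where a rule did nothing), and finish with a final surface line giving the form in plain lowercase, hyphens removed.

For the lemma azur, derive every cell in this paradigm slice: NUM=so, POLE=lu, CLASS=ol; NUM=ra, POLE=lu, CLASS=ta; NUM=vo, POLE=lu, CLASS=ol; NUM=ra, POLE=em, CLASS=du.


cell NUM=so, POLE=lu, CLASS=ol:
underlying: di-azur-f-zku
1. e -> o, i -> u / B C0 _: no change
2. f -> v, k -> g, p -> b, s -> z, t -> d / _ Z: fires at position(s) 7: diazurvzku
3. k -> g, p -> b, s -> z / V _ V: no change
surface: diazurvzku

cell NUM=ra, POLE=lu, CLASS=ta:
underlying: di-azur-op-af
1. e -> o, i -> u / B C0 _: no change
2. f -> v, k -> g, p -> b, s -> z, t -> d / _ Z: no change
3. k -> g, p -> b, s -> z / V _ V: fires at position(s) 8: diazurobaf
surface: diazurobaf

cell NUM=vo, POLE=lu, CLASS=ol:
underlying: di-azur-vep
1. e -> o, i -> u / B C0 _: fires at position(s) 8: diazurvop
2. f -> v, k -> g, p -> b, s -> z, t -> d / _ Z: no change
3. k -> g, p -> b, s -> z / V _ V: no change
surface: diazurvop

cell NUM=ra, POLE=em, CLASS=du:
underlying: pil-azur-op-ed
1. e -> o, i -> u / B C0 _: fires at position(s) 10: pilazuropod
2. f -> v, k -> g, p -> b, s -> z, t -> d / _ Z: no change
3. k -> g, p -> b, s -> z / V _ V: fires at position(s) 9: pilazurobod
surface: pilazurobod
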